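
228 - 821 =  - 593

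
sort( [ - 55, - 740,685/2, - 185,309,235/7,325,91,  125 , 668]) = [ - 740,  -  185, - 55 , 235/7,91 , 125,309, 325, 685/2,668]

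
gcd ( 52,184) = 4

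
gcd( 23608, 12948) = 52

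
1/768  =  1/768 = 0.00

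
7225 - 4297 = 2928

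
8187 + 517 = 8704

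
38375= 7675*5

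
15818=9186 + 6632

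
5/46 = 5/46 = 0.11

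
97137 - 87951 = 9186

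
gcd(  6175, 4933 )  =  1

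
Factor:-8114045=-5^1 * 19^1 * 85411^1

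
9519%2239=563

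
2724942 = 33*82574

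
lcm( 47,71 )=3337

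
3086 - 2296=790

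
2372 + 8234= 10606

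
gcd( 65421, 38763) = 9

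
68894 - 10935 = 57959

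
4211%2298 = 1913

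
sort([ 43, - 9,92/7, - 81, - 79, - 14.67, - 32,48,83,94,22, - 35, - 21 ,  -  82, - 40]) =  [ - 82, - 81, - 79, - 40, - 35, - 32, - 21, - 14.67, - 9,92/7,22, 43,48, 83, 94]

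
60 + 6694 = 6754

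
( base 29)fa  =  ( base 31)EB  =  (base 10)445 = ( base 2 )110111101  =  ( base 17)193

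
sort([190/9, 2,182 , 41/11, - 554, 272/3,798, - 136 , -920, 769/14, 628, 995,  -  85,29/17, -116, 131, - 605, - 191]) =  [ -920, - 605,  -  554, - 191 , - 136 , - 116, - 85,29/17,2 , 41/11,190/9, 769/14,  272/3, 131,182, 628,798,995]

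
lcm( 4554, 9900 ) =227700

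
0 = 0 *1353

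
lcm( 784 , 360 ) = 35280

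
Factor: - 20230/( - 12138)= 3^( - 1) *5^1  =  5/3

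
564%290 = 274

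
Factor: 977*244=2^2*61^1*977^1 = 238388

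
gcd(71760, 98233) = 23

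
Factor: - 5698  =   - 2^1 * 7^1 * 11^1*37^1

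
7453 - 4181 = 3272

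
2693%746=455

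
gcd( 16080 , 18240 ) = 240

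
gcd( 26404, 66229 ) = 1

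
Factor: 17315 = 5^1*3463^1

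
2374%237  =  4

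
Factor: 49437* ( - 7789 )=-3^3*1831^1* 7789^1 = - 385064793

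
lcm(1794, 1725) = 44850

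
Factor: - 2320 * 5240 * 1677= - 2^7 * 3^1 * 5^2*13^1 *29^1*43^1*131^1 = - 20386953600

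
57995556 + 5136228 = 63131784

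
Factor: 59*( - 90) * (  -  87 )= 461970 =2^1* 3^3*5^1*29^1*59^1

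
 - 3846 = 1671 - 5517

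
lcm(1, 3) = 3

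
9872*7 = 69104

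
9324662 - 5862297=3462365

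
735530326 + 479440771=1214971097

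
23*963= 22149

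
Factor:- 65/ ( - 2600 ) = 2^(  -  3)*5^( - 1 ) = 1/40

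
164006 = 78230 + 85776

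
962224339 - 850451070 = 111773269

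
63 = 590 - 527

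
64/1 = 64=64.00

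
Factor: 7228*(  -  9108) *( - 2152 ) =2^7 * 3^2*11^1*13^1*23^1 *139^1*269^1 = 141671806848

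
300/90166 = 150/45083  =  0.00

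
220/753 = 220/753 = 0.29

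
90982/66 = 45491/33 = 1378.52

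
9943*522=5190246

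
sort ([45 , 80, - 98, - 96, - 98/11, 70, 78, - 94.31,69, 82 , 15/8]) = [-98 ,- 96, - 94.31, - 98/11,15/8,45, 69, 70, 78, 80 , 82]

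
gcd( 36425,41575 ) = 25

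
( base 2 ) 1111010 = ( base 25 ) 4M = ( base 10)122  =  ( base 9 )145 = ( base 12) A2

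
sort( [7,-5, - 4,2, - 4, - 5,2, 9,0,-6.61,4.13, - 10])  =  [-10,-6.61, - 5, - 5,-4,-4,0,2,2,4.13 , 7,9]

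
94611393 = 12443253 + 82168140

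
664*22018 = 14619952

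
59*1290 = 76110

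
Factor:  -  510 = -2^1 * 3^1*5^1 * 17^1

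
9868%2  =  0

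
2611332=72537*36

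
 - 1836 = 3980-5816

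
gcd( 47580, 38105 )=5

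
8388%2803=2782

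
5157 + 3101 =8258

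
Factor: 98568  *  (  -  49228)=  - 4852305504 =-  2^5*3^2*31^1 *37^2*397^1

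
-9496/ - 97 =9496/97= 97.90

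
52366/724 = 72  +  119/362 =72.33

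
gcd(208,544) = 16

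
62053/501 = 123+ 430/501 = 123.86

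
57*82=4674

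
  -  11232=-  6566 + - 4666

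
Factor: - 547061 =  - 547061^1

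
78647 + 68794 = 147441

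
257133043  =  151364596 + 105768447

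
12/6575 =12/6575   =  0.00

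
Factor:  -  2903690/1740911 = -2^1*5^1*290369^1*1740911^( - 1)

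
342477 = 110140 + 232337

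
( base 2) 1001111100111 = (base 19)E23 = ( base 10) 5095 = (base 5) 130340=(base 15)179a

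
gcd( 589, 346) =1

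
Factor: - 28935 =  - 3^2*5^1*643^1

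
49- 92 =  - 43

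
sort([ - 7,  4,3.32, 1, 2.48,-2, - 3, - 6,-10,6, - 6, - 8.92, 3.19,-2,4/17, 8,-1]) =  [-10 , - 8.92,-7,-6, - 6,-3, - 2, - 2, - 1, 4/17,1,2.48, 3.19,3.32 , 4,6, 8]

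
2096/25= 83 + 21/25 = 83.84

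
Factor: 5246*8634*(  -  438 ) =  - 2^3*3^2*43^1*61^1*73^1 * 1439^1=- 19838756232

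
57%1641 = 57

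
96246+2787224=2883470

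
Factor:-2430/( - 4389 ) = 2^1*3^4*5^1 * 7^(-1)*11^ ( - 1 )  *19^(-1 ) = 810/1463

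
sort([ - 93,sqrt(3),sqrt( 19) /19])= [ - 93,sqrt( 19)/19, sqrt(3)]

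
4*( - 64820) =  - 259280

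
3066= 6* 511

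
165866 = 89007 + 76859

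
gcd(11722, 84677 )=1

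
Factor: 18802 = 2^1*7^1*17^1*79^1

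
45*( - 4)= - 180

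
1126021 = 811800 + 314221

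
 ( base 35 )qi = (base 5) 12203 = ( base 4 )32200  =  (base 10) 928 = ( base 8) 1640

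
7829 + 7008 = 14837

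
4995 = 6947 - 1952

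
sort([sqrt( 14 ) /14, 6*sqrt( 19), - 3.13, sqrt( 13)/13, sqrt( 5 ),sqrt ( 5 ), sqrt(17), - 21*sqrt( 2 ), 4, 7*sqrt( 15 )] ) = [ - 21*sqrt( 2 ), - 3.13,sqrt( 14 )/14, sqrt(13 ) /13,sqrt(5) , sqrt(5 ),4,sqrt( 17), 6*sqrt( 19 ), 7*sqrt(15) ]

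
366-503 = -137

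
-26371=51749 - 78120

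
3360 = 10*336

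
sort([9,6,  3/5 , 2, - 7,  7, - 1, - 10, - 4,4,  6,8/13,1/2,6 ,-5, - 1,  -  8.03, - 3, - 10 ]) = [  -  10, - 10,  -  8.03,-7,-5, - 4,  -  3,-1, - 1,1/2,3/5,8/13,2,4,6,6,6,7,9] 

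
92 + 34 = 126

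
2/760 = 1/380= 0.00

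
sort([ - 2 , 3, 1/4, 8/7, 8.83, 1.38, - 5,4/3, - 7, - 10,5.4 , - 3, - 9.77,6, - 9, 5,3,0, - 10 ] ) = [ - 10, - 10, - 9.77, - 9, - 7,-5 , - 3,-2,0, 1/4, 8/7, 4/3,1.38,3,3, 5, 5.4,6, 8.83 ]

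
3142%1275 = 592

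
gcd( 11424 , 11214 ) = 42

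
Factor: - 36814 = - 2^1*79^1*233^1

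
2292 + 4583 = 6875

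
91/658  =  13/94  =  0.14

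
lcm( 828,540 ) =12420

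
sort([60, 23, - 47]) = [ - 47,23, 60 ] 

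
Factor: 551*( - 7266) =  - 2^1*3^1*7^1*19^1 * 29^1*173^1 = - 4003566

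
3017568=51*59168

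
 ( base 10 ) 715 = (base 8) 1313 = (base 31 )N2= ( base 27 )QD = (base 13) 430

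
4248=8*531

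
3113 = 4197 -1084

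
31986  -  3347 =28639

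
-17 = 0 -17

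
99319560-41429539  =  57890021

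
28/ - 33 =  - 1 + 5/33 = - 0.85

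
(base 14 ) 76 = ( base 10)104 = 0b1101000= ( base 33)35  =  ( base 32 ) 38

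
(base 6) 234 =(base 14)6a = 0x5e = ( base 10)94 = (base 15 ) 64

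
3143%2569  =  574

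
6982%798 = 598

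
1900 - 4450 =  - 2550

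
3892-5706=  - 1814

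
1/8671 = 1/8671  =  0.00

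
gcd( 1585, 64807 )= 1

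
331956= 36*9221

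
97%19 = 2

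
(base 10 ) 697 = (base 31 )MF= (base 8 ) 1271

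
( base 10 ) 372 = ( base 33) B9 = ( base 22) GK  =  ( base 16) 174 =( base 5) 2442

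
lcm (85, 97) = 8245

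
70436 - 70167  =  269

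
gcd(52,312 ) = 52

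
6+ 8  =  14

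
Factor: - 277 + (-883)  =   -1160 = - 2^3* 5^1*29^1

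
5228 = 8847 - 3619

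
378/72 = 21/4 = 5.25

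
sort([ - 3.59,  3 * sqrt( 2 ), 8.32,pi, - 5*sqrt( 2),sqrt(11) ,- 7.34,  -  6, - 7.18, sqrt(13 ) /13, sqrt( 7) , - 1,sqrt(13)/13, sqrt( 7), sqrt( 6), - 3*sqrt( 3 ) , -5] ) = [ - 7.34, - 7.18, - 5*sqrt(2 ),-6, - 3*sqrt(3 ),-5, - 3.59,  -  1, sqrt( 13)/13,sqrt( 13)/13  ,  sqrt(6),sqrt( 7),  sqrt( 7 ),pi,sqrt(11),3*sqrt( 2), 8.32]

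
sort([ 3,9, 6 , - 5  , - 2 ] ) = [-5, - 2,  3,6, 9]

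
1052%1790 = 1052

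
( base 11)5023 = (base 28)8EG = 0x1A18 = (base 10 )6680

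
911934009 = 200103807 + 711830202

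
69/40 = 69/40= 1.73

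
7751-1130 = 6621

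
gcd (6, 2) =2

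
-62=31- 93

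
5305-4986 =319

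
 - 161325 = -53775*3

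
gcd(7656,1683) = 33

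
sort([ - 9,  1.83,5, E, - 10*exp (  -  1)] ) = [-9, - 10*exp( - 1 ),1.83 , E, 5 ] 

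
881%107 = 25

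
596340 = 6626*90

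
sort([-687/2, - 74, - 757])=[-757, - 687/2,  -  74]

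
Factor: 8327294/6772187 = 2^1*37^1*43^1 * 733^( - 1) * 2617^1*9239^ ( - 1 )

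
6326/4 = 3163/2 = 1581.50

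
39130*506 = 19799780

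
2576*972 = 2503872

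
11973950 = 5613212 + 6360738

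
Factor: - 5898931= - 5898931^1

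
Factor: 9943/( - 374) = - 2^( - 1)*11^( - 1 ) *17^(-1)*61^1 * 163^1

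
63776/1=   63776 = 63776.00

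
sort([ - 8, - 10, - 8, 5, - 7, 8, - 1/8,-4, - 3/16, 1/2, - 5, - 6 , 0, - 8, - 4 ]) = [ - 10, - 8 , - 8, - 8, - 7, - 6,-5,- 4, - 4,-3/16, - 1/8, 0, 1/2, 5,8 ]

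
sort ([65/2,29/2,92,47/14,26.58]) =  [ 47/14,29/2,26.58,65/2, 92]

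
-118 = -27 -91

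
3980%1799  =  382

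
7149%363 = 252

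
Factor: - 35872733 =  - 13^1*2759441^1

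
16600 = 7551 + 9049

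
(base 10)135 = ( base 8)207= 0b10000111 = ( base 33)43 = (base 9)160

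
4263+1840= 6103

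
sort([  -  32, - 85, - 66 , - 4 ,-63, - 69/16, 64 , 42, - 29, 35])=[ - 85,-66,  -  63, - 32, - 29 , - 69/16  , - 4, 35, 42, 64]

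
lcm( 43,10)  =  430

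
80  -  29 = 51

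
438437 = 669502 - 231065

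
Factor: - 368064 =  - 2^6*3^4*71^1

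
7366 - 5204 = 2162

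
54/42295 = 54/42295 = 0.00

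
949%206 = 125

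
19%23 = 19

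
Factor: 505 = 5^1*101^1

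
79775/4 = 79775/4 = 19943.75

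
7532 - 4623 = 2909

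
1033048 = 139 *7432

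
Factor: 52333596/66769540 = 13083399/16692385 = 3^2*5^ ( - 1) *7^1*17^( - 1) * 43^( - 1)*4567^(  -  1)*207673^1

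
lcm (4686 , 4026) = 285846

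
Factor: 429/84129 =11^1*13^1*29^( - 1 )*967^( - 1 ) = 143/28043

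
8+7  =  15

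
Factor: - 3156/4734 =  - 2^1 * 3^( - 1) = - 2/3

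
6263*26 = 162838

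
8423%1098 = 737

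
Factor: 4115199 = 3^1*11^1 *124703^1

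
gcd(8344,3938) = 2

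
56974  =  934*61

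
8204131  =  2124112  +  6080019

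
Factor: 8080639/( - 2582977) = - 7^2 * 467^(- 1) * 5531^ ( - 1 )*164911^1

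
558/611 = 558/611 = 0.91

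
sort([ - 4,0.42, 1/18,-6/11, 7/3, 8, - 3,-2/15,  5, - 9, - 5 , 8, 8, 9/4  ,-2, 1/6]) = [ - 9, - 5, - 4, - 3, - 2, - 6/11, - 2/15 , 1/18, 1/6, 0.42 , 9/4, 7/3,  5 , 8, 8, 8 ] 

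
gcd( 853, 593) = 1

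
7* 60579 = 424053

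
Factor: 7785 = 3^2*5^1*173^1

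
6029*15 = 90435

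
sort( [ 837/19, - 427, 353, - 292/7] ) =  [ - 427, - 292/7, 837/19, 353]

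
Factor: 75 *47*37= 3^1*5^2*37^1*47^1= 130425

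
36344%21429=14915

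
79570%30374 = 18822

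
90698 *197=17867506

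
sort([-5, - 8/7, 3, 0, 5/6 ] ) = [ - 5, - 8/7, 0,  5/6, 3 ] 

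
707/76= 707/76 =9.30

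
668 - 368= 300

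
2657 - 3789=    - 1132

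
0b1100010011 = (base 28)103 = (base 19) 238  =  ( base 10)787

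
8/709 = 8/709 = 0.01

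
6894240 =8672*795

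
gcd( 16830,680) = 170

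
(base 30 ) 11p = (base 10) 955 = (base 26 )1aj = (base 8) 1673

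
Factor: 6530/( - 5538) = - 3265/2769 = - 3^ ( - 1 )*5^1*13^( - 1 ) * 71^( - 1) * 653^1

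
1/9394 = 1/9394 = 0.00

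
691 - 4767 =  -  4076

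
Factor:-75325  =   - 5^2*23^1* 131^1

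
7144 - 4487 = 2657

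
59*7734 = 456306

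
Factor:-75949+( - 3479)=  - 79428 = - 2^2*3^1*6619^1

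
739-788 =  - 49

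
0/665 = 0  =  0.00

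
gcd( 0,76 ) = 76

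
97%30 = 7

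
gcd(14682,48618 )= 6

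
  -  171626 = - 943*182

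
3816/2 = 1908 = 1908.00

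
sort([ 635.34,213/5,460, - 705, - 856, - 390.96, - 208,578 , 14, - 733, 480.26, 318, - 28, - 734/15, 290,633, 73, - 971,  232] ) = [ - 971, - 856 , - 733, - 705, - 390.96,- 208, - 734/15, - 28,14,213/5,73,232, 290,318,460,480.26,578 , 633, 635.34] 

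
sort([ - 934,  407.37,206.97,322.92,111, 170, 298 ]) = [-934,111,170, 206.97,298,322.92 , 407.37]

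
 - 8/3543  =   - 8/3543 = -0.00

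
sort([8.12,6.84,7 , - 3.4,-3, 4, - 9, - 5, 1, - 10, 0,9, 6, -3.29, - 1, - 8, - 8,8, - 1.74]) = [ - 10, - 9, - 8, - 8,-5, -3.4,-3.29, - 3, - 1.74, - 1,0,1, 4, 6, 6.84, 7, 8, 8.12, 9 ]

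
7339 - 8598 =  - 1259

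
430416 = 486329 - 55913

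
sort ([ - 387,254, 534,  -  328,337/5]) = [ - 387,-328,337/5 , 254, 534]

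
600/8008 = 75/1001 = 0.07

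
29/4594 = 29/4594 = 0.01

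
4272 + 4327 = 8599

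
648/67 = 648/67 = 9.67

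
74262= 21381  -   - 52881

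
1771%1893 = 1771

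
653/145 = 653/145  =  4.50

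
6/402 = 1/67  =  0.01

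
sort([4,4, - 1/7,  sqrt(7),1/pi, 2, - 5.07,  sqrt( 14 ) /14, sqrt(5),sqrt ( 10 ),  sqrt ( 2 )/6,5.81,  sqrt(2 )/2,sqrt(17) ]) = [ -5.07, - 1/7,sqrt(2 )/6,sqrt( 14 ) /14, 1/pi, sqrt( 2)/2, 2,sqrt(5), sqrt( 7 ),  sqrt ( 10 ), 4, 4, sqrt(17),5.81 ]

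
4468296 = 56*79791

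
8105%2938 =2229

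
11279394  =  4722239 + 6557155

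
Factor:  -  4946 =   -  2^1 * 2473^1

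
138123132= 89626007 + 48497125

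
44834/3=44834/3 = 14944.67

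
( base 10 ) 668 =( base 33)k8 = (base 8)1234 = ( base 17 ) 255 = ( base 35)J3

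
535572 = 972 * 551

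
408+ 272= 680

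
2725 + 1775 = 4500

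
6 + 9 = 15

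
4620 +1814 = 6434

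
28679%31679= 28679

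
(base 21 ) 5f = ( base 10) 120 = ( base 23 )55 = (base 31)3R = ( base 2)1111000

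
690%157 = 62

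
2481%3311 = 2481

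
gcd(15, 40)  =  5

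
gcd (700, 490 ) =70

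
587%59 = 56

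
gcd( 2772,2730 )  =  42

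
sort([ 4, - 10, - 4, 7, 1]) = [ - 10, - 4, 1, 4, 7] 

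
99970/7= 14281 + 3/7 = 14281.43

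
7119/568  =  12 + 303/568 =12.53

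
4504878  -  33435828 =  - 28930950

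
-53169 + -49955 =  - 103124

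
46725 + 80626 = 127351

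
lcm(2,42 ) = 42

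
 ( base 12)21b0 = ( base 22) 7FE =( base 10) 3732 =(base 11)2893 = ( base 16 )e94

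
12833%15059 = 12833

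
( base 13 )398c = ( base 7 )32663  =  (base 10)8228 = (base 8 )20044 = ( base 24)e6k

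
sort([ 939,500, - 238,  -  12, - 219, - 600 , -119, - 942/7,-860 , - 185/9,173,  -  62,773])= [-860 ,  -  600 , - 238, - 219, - 942/7, - 119,- 62, - 185/9, -12,173 , 500, 773,  939] 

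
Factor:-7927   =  - 7927^1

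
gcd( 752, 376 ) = 376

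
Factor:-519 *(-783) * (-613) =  - 249109101 = - 3^4*29^1*173^1*613^1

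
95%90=5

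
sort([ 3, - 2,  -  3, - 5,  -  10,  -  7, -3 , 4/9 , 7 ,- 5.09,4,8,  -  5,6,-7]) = [ - 10, - 7 ,-7,-5.09, - 5, - 5,  -  3, - 3, - 2, 4/9 , 3,4,6,7,8 ] 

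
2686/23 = 116 + 18/23 =116.78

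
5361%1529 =774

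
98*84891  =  8319318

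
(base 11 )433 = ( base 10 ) 520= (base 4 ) 20020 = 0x208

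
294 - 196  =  98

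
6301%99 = 64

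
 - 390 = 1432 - 1822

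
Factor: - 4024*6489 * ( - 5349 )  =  139671675864= 2^3*3^3*7^1*103^1*503^1 * 1783^1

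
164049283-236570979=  - 72521696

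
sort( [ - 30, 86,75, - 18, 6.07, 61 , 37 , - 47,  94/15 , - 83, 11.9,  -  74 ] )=[-83,-74, - 47, - 30, - 18, 6.07, 94/15, 11.9, 37,61, 75, 86 ]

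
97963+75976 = 173939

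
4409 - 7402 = -2993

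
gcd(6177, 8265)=87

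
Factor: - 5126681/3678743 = - 7^1*41^1 * 17863^1*3678743^( - 1) 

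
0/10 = 0 =0.00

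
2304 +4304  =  6608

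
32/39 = 32/39  =  0.82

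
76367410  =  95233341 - 18865931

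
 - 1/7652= - 1 + 7651/7652 = -0.00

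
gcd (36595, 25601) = 1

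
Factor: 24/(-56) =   -  3/7 = - 3^1*7^( - 1) 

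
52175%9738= 3485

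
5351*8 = 42808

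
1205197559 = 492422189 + 712775370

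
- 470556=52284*( - 9)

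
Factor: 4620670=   2^1*5^1*462067^1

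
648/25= 25 + 23/25 = 25.92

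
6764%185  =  104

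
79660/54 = 39830/27 = 1475.19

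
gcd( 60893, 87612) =7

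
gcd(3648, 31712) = 32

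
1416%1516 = 1416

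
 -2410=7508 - 9918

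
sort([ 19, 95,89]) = [ 19, 89,95] 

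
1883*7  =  13181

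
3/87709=3/87709 = 0.00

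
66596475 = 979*68025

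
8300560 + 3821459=12122019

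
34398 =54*637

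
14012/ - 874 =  - 17 + 423/437 = - 16.03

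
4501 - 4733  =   - 232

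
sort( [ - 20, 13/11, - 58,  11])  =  [ - 58, - 20, 13/11,11]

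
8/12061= 8/12061 = 0.00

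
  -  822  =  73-895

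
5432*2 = 10864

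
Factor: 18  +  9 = 3^3=27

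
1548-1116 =432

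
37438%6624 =4318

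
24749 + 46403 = 71152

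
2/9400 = 1/4700 = 0.00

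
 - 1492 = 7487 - 8979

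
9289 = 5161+4128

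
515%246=23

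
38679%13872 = 10935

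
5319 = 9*591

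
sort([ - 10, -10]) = [ - 10, - 10] 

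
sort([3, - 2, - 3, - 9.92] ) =[-9.92, - 3, - 2, 3 ]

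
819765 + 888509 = 1708274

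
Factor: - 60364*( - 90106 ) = 5439158584 = 2^3 *15091^1*45053^1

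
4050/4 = 2025/2 = 1012.50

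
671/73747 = 671/73747= 0.01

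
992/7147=992/7147 = 0.14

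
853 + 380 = 1233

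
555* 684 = 379620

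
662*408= 270096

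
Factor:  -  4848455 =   -  5^1*41^1*67^1*353^1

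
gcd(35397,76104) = 9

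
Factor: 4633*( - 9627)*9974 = - 444859260834= - 2^1*3^1*41^1*113^1*3209^1*4987^1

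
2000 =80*25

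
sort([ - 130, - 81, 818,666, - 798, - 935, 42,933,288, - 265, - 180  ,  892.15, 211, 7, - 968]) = [ - 968, - 935, - 798, - 265, - 180, - 130,-81,7, 42, 211,288, 666,818, 892.15, 933]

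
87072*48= 4179456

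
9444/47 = 200 + 44/47 = 200.94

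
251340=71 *3540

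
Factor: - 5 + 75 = 2^1*5^1*7^1 = 70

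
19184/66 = 872/3= 290.67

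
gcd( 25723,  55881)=887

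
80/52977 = 80/52977  =  0.00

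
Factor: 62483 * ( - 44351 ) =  - 44351^1*62483^1 =-2771183533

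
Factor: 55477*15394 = 2^1*29^1*43^1*179^1*1913^1 = 854012938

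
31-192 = -161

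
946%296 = 58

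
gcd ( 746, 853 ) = 1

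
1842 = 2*921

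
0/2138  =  0 = 0.00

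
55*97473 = 5361015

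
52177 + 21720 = 73897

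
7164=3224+3940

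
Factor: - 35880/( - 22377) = 2^3*5^1*13^1*23^1*7459^( -1 ) = 11960/7459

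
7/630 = 1/90  =  0.01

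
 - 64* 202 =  - 12928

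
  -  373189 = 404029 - 777218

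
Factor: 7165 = 5^1*1433^1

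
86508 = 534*162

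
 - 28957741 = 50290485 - 79248226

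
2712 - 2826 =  - 114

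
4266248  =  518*8236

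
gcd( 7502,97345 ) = 1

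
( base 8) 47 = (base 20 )1j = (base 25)1e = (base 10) 39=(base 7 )54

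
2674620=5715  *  468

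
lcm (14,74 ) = 518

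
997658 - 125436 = 872222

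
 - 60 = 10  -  70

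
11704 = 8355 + 3349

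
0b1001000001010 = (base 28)5oq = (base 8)11012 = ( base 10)4618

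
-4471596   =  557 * (-8028) 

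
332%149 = 34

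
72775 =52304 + 20471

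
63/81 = 7/9 = 0.78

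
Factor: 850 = 2^1 * 5^2 * 17^1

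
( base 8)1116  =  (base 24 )10e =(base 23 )12F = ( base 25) nf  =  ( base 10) 590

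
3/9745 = 3/9745  =  0.00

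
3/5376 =1/1792=0.00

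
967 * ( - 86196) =-83351532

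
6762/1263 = 5+ 149/421 = 5.35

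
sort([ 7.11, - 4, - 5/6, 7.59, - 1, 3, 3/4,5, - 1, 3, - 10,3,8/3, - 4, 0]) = [ - 10, - 4, - 4, - 1 , - 1, - 5/6,0, 3/4, 8/3 , 3,3 , 3, 5, 7.11, 7.59 ] 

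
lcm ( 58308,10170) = 874620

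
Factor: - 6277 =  - 6277^1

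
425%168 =89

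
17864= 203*88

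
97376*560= 54530560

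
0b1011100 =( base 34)2O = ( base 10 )92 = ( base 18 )52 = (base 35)2m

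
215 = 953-738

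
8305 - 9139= - 834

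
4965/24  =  206 + 7/8= 206.88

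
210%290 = 210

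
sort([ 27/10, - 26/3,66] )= [ -26/3, 27/10,66 ]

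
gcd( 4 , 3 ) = 1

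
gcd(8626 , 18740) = 2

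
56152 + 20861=77013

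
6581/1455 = 4 + 761/1455 = 4.52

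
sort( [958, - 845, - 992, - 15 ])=[ -992, - 845, - 15 , 958]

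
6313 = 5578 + 735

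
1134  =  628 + 506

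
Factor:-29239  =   - 7^1*4177^1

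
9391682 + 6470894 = 15862576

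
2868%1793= 1075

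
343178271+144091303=487269574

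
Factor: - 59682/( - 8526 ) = 7 = 7^1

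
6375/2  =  3187 + 1/2 = 3187.50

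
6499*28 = 181972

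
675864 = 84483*8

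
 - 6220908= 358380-6579288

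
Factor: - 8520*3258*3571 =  - 2^4*3^3*5^1*71^1* 181^1*3571^1 = - 99124389360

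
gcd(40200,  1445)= 5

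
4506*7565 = 34087890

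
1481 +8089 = 9570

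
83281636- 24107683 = 59173953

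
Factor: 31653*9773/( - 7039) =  - 309344769/7039 = - 3^2 * 29^1*337^1 * 3517^1* 7039^(  -  1)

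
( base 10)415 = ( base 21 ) jg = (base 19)12g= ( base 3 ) 120101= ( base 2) 110011111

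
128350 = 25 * 5134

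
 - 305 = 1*( - 305 ) 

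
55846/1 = 55846 = 55846.00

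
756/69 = 10 + 22/23 = 10.96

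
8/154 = 4/77= 0.05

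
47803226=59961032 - 12157806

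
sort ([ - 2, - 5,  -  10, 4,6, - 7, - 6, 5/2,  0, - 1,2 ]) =[ -10,-7  , - 6 , - 5,-2, - 1,0, 2,5/2,4,  6]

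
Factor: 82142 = 2^1*67^1*613^1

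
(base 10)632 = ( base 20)1BC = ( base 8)1170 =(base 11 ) 525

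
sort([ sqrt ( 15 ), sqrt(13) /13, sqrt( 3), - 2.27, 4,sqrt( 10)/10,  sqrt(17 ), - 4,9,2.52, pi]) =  [ - 4, - 2.27,sqrt(13 ) /13 , sqrt(10) /10, sqrt( 3), 2.52, pi,  sqrt( 15), 4, sqrt(17 ),9 ]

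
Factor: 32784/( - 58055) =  - 2^4 * 3^1 * 5^ (-1) * 17^(  -  1) = - 48/85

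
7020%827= 404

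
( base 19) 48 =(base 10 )84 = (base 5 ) 314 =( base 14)60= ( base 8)124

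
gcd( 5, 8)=1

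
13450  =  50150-36700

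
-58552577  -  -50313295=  - 8239282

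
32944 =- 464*(-71)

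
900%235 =195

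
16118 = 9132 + 6986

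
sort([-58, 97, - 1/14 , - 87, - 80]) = [ - 87, - 80,- 58, - 1/14,97 ] 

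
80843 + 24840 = 105683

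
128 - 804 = -676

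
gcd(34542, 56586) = 6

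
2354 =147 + 2207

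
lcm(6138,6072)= 564696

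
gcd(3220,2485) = 35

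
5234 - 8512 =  - 3278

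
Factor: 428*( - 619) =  - 2^2*107^1*619^1 = - 264932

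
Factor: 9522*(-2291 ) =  - 21814902 = - 2^1 *3^2*23^2*29^1*79^1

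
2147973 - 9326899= -7178926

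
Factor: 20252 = 2^2*61^1*83^1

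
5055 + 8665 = 13720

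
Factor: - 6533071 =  - 6533071^1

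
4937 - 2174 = 2763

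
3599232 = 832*4326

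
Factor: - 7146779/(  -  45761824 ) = 2^(-5)*17^( - 1)*84121^( - 1)*7146779^1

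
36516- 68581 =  - 32065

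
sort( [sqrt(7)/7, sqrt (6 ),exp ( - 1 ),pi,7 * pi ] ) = [ exp ( - 1),sqrt( 7 ) /7, sqrt( 6 ), pi,7*pi ] 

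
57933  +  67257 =125190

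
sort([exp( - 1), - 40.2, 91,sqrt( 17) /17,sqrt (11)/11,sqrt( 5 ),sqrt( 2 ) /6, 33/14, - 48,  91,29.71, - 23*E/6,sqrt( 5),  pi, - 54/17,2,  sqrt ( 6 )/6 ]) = [ - 48, - 40.2, - 23*E/6 ,  -  54/17,sqrt(2)/6, sqrt( 17 )/17,sqrt(  11 ) /11 , exp( - 1 ), sqrt( 6 ) /6 , 2,sqrt(5) , sqrt(5 ),33/14,pi, 29.71 , 91,91] 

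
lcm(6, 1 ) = 6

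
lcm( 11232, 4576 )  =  123552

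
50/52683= 50/52683 = 0.00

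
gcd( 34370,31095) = 5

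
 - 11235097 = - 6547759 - 4687338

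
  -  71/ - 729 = 71/729 = 0.10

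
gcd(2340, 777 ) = 3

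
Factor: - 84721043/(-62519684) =2^(-2)*11^1*31^(-1)*163^1*347^(-1)*1453^( - 1)*47251^1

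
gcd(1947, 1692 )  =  3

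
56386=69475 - 13089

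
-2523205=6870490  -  9393695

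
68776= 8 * 8597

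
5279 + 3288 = 8567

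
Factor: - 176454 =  - 2^1 *3^2*9803^1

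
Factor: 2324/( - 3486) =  - 2^1*3^(  -  1 ) = - 2/3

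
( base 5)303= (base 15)53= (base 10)78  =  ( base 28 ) 2m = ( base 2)1001110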